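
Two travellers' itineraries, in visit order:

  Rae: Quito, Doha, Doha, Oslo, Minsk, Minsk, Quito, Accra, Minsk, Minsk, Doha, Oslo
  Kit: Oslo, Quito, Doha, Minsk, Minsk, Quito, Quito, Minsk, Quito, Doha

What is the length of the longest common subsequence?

Taking Quito (Rae #1, Kit #2), Doha (Rae #3, Kit #3), Minsk (Rae #5, Kit #4), Minsk (Rae #6, Kit #5), Quito (Rae #7, Kit #7), Minsk (Rae #9, Kit #8), Doha (Rae #11, Kit #10) gives a common subsequence of length 7, and the DP table's final entry dp[12][10] is also 7, so no common subsequence is longer.

7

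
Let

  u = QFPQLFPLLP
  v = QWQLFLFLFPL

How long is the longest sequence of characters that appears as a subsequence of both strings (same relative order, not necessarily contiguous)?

Pick Q at u[1]=v[1], then Q at u[4]=v[3], then L at u[5]=v[4], then F at u[6]=v[5], then L at u[8]=v[6], then L at u[9]=v[8], then P at u[10]=v[10]; all 7 characters appear in both, in order, and the DP table's final entry dp[10][11] is also 7, so no common subsequence is longer.

7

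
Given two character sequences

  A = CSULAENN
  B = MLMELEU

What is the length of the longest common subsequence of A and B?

2

Let dp[i][j] be the LCS length of the first i characters of A and the first j characters of B. dp[i][j] = dp[i-1][j-1]+1 when the i-th and j-th characters match, else max(dp[i-1][j], dp[i][j-1]).
    ·  M  L  M  E  L  E  U
 ·  0  0  0  0  0  0  0  0
 C  0  0  0  0  0  0  0  0
 S  0  0  0  0  0  0  0  0
 U  0  0  0  0  0  0  0  1
 L  0  0  1  1  1  1  1  1
 A  0  0  1  1  1  1  1  1
 E  0  0  1  1  2  2  2  2
 N  0  0  1  1  2  2  2  2
 N  0  0  1  1  2  2  2  2
dp[8][7] = 2. One LCS (by backtracking along matches): LE.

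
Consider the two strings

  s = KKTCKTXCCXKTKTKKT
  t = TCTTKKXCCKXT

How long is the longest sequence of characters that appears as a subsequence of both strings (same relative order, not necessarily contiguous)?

8

Taking T at s[3]=t[1]; then C at s[4]=t[2]; then K at s[5]=t[6]; then X at s[7]=t[7]; then C at s[8]=t[8]; then C at s[9]=t[9]; then X at s[10]=t[11]; then T at s[17]=t[12] gives a common subsequence of length 8. dp[17][12] = 8 confirms this is the maximum.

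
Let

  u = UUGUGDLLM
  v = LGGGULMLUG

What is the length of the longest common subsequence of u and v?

Let dp[i][j] be the LCS length of the first i characters of u and the first j characters of v. dp[i][j] = dp[i-1][j-1]+1 when the i-th and j-th characters match, else max(dp[i-1][j], dp[i][j-1]).
    ·  L  G  G  G  U  L  M  L  U  G
 ·  0  0  0  0  0  0  0  0  0  0  0
 U  0  0  0  0  0  1  1  1  1  1  1
 U  0  0  0  0  0  1  1  1  1  2  2
 G  0  0  1  1  1  1  1  1  1  2  3
 U  0  0  1  1  1  2  2  2  2  2  3
 G  0  0  1  2  2  2  2  2  2  2  3
 D  0  0  1  2  2  2  2  2  2  2  3
 L  0  1  1  2  2  2  3  3  3  3  3
 L  0  1  1  2  2  2  3  3  4  4  4
 M  0  1  1  2  2  2  3  4  4  4  4
dp[9][10] = 4. One LCS (by backtracking along matches): GULL.

4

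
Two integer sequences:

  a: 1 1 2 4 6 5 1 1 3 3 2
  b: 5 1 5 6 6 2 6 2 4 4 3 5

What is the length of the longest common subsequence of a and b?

Match 1 [1,2], then 2 [3,8], then 4 [4,10], then 5 [6,12] — 4 values in the same relative order in both. dp[11][12] = 4 confirms this is the maximum.

4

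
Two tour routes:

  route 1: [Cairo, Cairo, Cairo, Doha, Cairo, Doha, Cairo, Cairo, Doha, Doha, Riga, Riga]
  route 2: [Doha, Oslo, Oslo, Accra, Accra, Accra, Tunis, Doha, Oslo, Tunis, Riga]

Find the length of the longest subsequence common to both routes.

Taking Doha (route 1 #4, route 2 #1); then Doha (route 1 #6, route 2 #8); then Riga (route 1 #12, route 2 #11) gives a common subsequence of length 3. The LCS DP gives dp[12][11] = 3, so this is optimal.

3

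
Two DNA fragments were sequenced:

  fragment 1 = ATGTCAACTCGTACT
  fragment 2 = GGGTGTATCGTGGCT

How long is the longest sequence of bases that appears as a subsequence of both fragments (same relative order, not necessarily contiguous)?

Taking T [2,4], then G [3,5], then T [4,6], then A [7,7], then T [9,8], then C [10,9], then G [11,10], then T [12,11], then C [14,14], then T [15,15] gives a common subsequence of length 10. Since dp[15][15] = 10, nothing longer is possible.

10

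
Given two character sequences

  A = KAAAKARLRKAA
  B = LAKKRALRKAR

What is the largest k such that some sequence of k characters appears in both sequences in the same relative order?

7

Pick K (A #1, B #3), K (A #5, B #4), A (A #6, B #6), L (A #8, B #7), R (A #9, B #8), K (A #10, B #9), A (A #11, B #10); all 7 characters appear in both, in order. dp[12][11] = 7 confirms this is the maximum.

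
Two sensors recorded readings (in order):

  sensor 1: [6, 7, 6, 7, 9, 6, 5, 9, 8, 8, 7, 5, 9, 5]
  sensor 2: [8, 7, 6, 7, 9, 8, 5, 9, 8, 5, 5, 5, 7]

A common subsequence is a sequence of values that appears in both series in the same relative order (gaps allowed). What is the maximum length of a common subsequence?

9

Taking 7 (sensor 1 #2, sensor 2 #2); then 6 (sensor 1 #3, sensor 2 #3); then 7 (sensor 1 #4, sensor 2 #4); then 9 (sensor 1 #5, sensor 2 #5); then 5 (sensor 1 #7, sensor 2 #7); then 9 (sensor 1 #8, sensor 2 #8); then 8 (sensor 1 #9, sensor 2 #9); then 5 (sensor 1 #12, sensor 2 #11); then 5 (sensor 1 #14, sensor 2 #12) gives a common subsequence of length 9. dp[14][13] = 9 confirms this is the maximum.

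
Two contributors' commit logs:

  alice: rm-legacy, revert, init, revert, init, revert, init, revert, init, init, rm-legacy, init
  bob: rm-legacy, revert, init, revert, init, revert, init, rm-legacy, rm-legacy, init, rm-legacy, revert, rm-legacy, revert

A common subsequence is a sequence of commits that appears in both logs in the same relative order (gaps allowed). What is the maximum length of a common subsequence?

9

One common subsequence of length 9: rm-legacy [1,1] → revert [2,2] → init [3,3] → revert [4,4] → init [5,5] → revert [6,6] → init [7,10] → revert [8,12] → rm-legacy [11,13]. Since dp[12][14] = 9, nothing longer is possible.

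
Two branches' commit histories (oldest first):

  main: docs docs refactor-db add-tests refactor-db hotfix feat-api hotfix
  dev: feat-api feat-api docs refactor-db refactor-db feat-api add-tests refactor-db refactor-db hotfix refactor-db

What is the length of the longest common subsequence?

5

One common subsequence of length 5: docs [1,3]; then refactor-db [3,5]; then add-tests [4,7]; then refactor-db [5,9]; then hotfix [6,10], and the DP table's final entry dp[8][11] is also 5, so no common subsequence is longer.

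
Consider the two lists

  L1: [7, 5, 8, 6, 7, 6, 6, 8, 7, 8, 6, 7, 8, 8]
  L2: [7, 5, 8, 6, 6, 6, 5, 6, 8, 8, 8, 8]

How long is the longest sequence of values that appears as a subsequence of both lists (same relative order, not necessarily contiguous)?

10

One common subsequence of length 10: 7 (L1 #1, L2 #1), then 5 (L1 #2, L2 #2), then 8 (L1 #3, L2 #3), then 6 (L1 #4, L2 #5), then 6 (L1 #6, L2 #6), then 6 (L1 #7, L2 #8), then 8 (L1 #8, L2 #9), then 8 (L1 #10, L2 #10), then 8 (L1 #13, L2 #11), then 8 (L1 #14, L2 #12). The LCS DP gives dp[14][12] = 10, so this is optimal.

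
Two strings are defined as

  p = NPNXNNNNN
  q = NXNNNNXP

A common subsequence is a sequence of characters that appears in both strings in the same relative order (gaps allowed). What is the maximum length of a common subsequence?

Match N (p #3, q #1), X (p #4, q #2), N (p #5, q #3), N (p #6, q #4), N (p #7, q #5), N (p #8, q #6) — 6 characters in the same relative order in both. dp[9][8] = 6 confirms this is the maximum.

6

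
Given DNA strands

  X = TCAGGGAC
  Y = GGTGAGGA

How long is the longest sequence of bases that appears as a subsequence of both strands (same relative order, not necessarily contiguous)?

5

Let dp[i][j] be the LCS length of the first i bases of X and the first j bases of Y. dp[i][j] = dp[i-1][j-1]+1 when the i-th and j-th bases match, else max(dp[i-1][j], dp[i][j-1]).
    ·  G  G  T  G  A  G  G  A
 ·  0  0  0  0  0  0  0  0  0
 T  0  0  0  1  1  1  1  1  1
 C  0  0  0  1  1  1  1  1  1
 A  0  0  0  1  1  2  2  2  2
 G  0  1  1  1  2  2  3  3  3
 G  0  1  2  2  2  2  3  4  4
 G  0  1  2  2  3  3  3  4  4
 A  0  1  2  2  3  4  4  4  5
 C  0  1  2  2  3  4  4  4  5
dp[8][8] = 5. One LCS (by backtracking along matches): TAGGA.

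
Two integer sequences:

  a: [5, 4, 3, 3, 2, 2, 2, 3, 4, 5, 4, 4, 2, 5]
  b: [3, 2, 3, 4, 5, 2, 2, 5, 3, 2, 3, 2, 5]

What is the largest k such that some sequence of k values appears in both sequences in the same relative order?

8

Pick 3 at a[3]=b[1]; then 3 at a[4]=b[3]; then 2 at a[5]=b[6]; then 2 at a[6]=b[7]; then 2 at a[7]=b[10]; then 3 at a[8]=b[11]; then 2 at a[13]=b[12]; then 5 at a[14]=b[13]; all 8 values appear in both, in order, and the DP table's final entry dp[14][13] is also 8, so no common subsequence is longer.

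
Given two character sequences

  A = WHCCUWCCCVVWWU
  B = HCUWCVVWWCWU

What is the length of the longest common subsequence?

Pick H (A #2, B #1), C (A #4, B #2), U (A #5, B #3), W (A #6, B #4), C (A #9, B #5), V (A #10, B #6), V (A #11, B #7), W (A #12, B #9), W (A #13, B #11), U (A #14, B #12); all 10 characters appear in both, in order. The LCS DP gives dp[14][12] = 10, so this is optimal.

10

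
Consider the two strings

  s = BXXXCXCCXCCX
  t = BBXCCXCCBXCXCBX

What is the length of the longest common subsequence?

One common subsequence of length 10: B [1,2] → X [2,3] → C [5,5] → X [6,6] → C [7,7] → C [8,8] → X [9,10] → C [10,11] → C [11,13] → X [12,15]. The LCS DP gives dp[12][15] = 10, so this is optimal.

10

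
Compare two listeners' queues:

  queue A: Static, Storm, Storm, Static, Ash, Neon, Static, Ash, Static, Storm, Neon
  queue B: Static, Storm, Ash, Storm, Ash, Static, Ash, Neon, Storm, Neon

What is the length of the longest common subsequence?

8

Match Static at queue A[1]=queue B[1]; then Storm at queue A[2]=queue B[2]; then Storm at queue A[3]=queue B[4]; then Static at queue A[4]=queue B[6]; then Ash at queue A[5]=queue B[7]; then Neon at queue A[6]=queue B[8]; then Storm at queue A[10]=queue B[9]; then Neon at queue A[11]=queue B[10] — 8 songs in the same relative order in both. The LCS DP gives dp[11][10] = 8, so this is optimal.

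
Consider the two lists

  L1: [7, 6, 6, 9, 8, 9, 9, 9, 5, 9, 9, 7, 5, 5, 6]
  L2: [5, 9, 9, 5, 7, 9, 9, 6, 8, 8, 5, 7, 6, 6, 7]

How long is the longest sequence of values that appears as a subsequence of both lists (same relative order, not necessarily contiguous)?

One common subsequence of length 7: 9 (L1 #4, L2 #2); then 9 (L1 #6, L2 #3); then 9 (L1 #7, L2 #6); then 9 (L1 #8, L2 #7); then 5 (L1 #9, L2 #11); then 7 (L1 #12, L2 #12); then 6 (L1 #15, L2 #14). The LCS DP gives dp[15][15] = 7, so this is optimal.

7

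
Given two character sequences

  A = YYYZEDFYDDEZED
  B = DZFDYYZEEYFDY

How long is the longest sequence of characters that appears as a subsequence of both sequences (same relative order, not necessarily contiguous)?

6

Pick Y (A #2, B #5) → Y (A #3, B #6) → Z (A #4, B #7) → E (A #5, B #9) → D (A #6, B #12) → Y (A #8, B #13); all 6 characters appear in both, in order, and the DP table's final entry dp[14][13] is also 6, so no common subsequence is longer.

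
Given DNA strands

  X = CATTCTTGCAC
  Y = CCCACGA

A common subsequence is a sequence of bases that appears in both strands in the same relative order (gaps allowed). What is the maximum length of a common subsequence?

5

Let dp[i][j] be the LCS length of the first i bases of X and the first j bases of Y. dp[i][j] = dp[i-1][j-1]+1 when the i-th and j-th bases match, else max(dp[i-1][j], dp[i][j-1]).
    ·  C  C  C  A  C  G  A
 ·  0  0  0  0  0  0  0  0
 C  0  1  1  1  1  1  1  1
 A  0  1  1  1  2  2  2  2
 T  0  1  1  1  2  2  2  2
 T  0  1  1  1  2  2  2  2
 C  0  1  2  2  2  3  3  3
 T  0  1  2  2  2  3  3  3
 T  0  1  2  2  2  3  3  3
 G  0  1  2  2  2  3  4  4
 C  0  1  2  3  3  3  4  4
 A  0  1  2  3  4  4  4  5
 C  0  1  2  3  4  5  5  5
dp[11][7] = 5. One LCS (by backtracking along matches): CACGA.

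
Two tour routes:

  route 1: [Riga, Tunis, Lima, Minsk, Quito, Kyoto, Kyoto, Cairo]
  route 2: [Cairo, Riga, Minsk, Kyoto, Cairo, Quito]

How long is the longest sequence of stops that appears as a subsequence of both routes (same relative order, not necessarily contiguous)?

4

Match Riga [1,2]; then Minsk [4,3]; then Kyoto [7,4]; then Cairo [8,5] — 4 stops in the same relative order in both, and the DP table's final entry dp[8][6] is also 4, so no common subsequence is longer.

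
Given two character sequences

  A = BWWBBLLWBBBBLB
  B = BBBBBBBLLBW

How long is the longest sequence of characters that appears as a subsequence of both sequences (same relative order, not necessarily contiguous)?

Taking B [1,1], B [4,2], B [5,3], B [9,4], B [10,5], B [11,6], B [12,7], L [13,9], B [14,10] gives a common subsequence of length 9. Since dp[14][11] = 9, nothing longer is possible.

9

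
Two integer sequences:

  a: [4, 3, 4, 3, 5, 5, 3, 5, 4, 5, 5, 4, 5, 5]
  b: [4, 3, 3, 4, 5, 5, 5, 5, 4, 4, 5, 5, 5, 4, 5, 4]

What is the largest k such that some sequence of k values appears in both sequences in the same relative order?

11

One common subsequence of length 11: 4 at a[1]=b[1], then 3 at a[2]=b[3], then 4 at a[3]=b[4], then 5 at a[5]=b[6], then 5 at a[6]=b[7], then 5 at a[8]=b[8], then 4 at a[9]=b[10], then 5 at a[10]=b[12], then 5 at a[11]=b[13], then 4 at a[12]=b[14], then 5 at a[13]=b[15], and the DP table's final entry dp[14][16] is also 11, so no common subsequence is longer.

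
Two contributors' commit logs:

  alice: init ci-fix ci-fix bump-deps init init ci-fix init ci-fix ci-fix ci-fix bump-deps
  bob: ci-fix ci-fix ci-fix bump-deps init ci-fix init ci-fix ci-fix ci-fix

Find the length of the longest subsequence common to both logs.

Match ci-fix (alice #2, bob #2), ci-fix (alice #3, bob #3), bump-deps (alice #4, bob #4), init (alice #6, bob #5), ci-fix (alice #7, bob #6), init (alice #8, bob #7), ci-fix (alice #9, bob #8), ci-fix (alice #10, bob #9), ci-fix (alice #11, bob #10) — 9 commits in the same relative order in both. The LCS DP gives dp[12][10] = 9, so this is optimal.

9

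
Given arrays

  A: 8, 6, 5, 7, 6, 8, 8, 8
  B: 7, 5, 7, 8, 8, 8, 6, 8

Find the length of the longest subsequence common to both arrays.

5

Let dp[i][j] be the LCS length of the first i values of A and the first j values of B. dp[i][j] = dp[i-1][j-1]+1 when the i-th and j-th values match, else max(dp[i-1][j], dp[i][j-1]).
    ·  7  5  7  8  8  8  6  8
 ·  0  0  0  0  0  0  0  0  0
 8  0  0  0  0  1  1  1  1  1
 6  0  0  0  0  1  1  1  2  2
 5  0  0  1  1  1  1  1  2  2
 7  0  1  1  2  2  2  2  2  2
 6  0  1  1  2  2  2  2  3  3
 8  0  1  1  2  3  3  3  3  4
 8  0  1  1  2  3  4  4  4  4
 8  0  1  1  2  3  4  5  5  5
dp[8][8] = 5. One LCS (by backtracking along matches): 5, 7, 8, 8, 8.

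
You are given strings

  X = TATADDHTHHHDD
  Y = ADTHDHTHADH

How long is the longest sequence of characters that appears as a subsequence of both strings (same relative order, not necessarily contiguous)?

Taking A (X #2, Y #1) → T (X #3, Y #3) → D (X #6, Y #5) → H (X #7, Y #6) → T (X #8, Y #7) → H (X #9, Y #8) → H (X #11, Y #11) gives a common subsequence of length 7. The LCS DP gives dp[13][11] = 7, so this is optimal.

7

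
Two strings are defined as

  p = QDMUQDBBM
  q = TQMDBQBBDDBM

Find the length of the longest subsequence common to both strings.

6

Taking Q [1,2]; then D [2,4]; then Q [5,6]; then D [6,10]; then B [8,11]; then M [9,12] gives a common subsequence of length 6, and the DP table's final entry dp[9][12] is also 6, so no common subsequence is longer.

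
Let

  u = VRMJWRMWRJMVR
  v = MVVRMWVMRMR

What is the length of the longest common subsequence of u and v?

8

Taking V [1,3] → R [2,4] → M [3,5] → W [5,6] → M [7,8] → R [9,9] → M [11,10] → R [13,11] gives a common subsequence of length 8. Since dp[13][11] = 8, nothing longer is possible.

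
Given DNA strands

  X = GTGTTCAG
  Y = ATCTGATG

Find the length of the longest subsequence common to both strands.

Match T (X #2, Y #4), G (X #3, Y #5), T (X #5, Y #7), G (X #8, Y #8) — 4 bases in the same relative order in both, and the DP table's final entry dp[8][8] is also 4, so no common subsequence is longer.

4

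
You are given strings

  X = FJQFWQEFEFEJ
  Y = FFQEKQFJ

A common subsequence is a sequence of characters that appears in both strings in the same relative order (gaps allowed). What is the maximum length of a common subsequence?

Let dp[i][j] be the LCS length of the first i characters of X and the first j characters of Y. dp[i][j] = dp[i-1][j-1]+1 when the i-th and j-th characters match, else max(dp[i-1][j], dp[i][j-1]).
    ·  F  F  Q  E  K  Q  F  J
 ·  0  0  0  0  0  0  0  0  0
 F  0  1  1  1  1  1  1  1  1
 J  0  1  1  1  1  1  1  1  2
 Q  0  1  1  2  2  2  2  2  2
 F  0  1  2  2  2  2  2  3  3
 W  0  1  2  2  2  2  2  3  3
 Q  0  1  2  3  3  3  3  3  3
 E  0  1  2  3  4  4  4  4  4
 F  0  1  2  3  4  4  4  5  5
 E  0  1  2  3  4  4  4  5  5
 F  0  1  2  3  4  4  4  5  5
 E  0  1  2  3  4  4  4  5  5
 J  0  1  2  3  4  4  4  5  6
dp[12][8] = 6. One LCS (by backtracking along matches): FFQEFJ.

6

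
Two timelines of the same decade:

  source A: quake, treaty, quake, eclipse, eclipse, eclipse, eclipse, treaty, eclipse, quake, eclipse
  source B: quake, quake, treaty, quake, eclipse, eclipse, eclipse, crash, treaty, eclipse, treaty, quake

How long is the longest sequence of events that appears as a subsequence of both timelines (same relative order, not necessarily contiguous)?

Pick quake [1,2]; then treaty [2,3]; then quake [3,4]; then eclipse [4,5]; then eclipse [5,6]; then eclipse [6,7]; then eclipse [7,10]; then treaty [8,11]; then quake [10,12]; all 9 events appear in both, in order, and the DP table's final entry dp[11][12] is also 9, so no common subsequence is longer.

9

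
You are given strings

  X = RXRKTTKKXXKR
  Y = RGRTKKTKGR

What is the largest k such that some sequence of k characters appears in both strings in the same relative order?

Let dp[i][j] be the LCS length of the first i characters of X and the first j characters of Y. dp[i][j] = dp[i-1][j-1]+1 when the i-th and j-th characters match, else max(dp[i-1][j], dp[i][j-1]).
    ·  R  G  R  T  K  K  T  K  G  R
 ·  0  0  0  0  0  0  0  0  0  0  0
 R  0  1  1  1  1  1  1  1  1  1  1
 X  0  1  1  1  1  1  1  1  1  1  1
 R  0  1  1  2  2  2  2  2  2  2  2
 K  0  1  1  2  2  3  3  3  3  3  3
 T  0  1  1  2  3  3  3  4  4  4  4
 T  0  1  1  2  3  3  3  4  4  4  4
 K  0  1  1  2  3  4  4  4  5  5  5
 K  0  1  1  2  3  4  5  5  5  5  5
 X  0  1  1  2  3  4  5  5  5  5  5
 X  0  1  1  2  3  4  5  5  5  5  5
 K  0  1  1  2  3  4  5  5  6  6  6
 R  0  1  1  2  3  4  5  5  6  6  7
dp[12][10] = 7. One LCS (by backtracking along matches): RRTKKKR.

7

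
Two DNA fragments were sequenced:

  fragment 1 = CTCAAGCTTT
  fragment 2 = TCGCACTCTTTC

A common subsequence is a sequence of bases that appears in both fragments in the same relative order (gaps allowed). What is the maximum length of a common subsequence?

7

Let dp[i][j] be the LCS length of the first i bases of fragment 1 and the first j bases of fragment 2. dp[i][j] = dp[i-1][j-1]+1 when the i-th and j-th bases match, else max(dp[i-1][j], dp[i][j-1]).
    ·  T  C  G  C  A  C  T  C  T  T  T  C
 ·  0  0  0  0  0  0  0  0  0  0  0  0  0
 C  0  0  1  1  1  1  1  1  1  1  1  1  1
 T  0  1  1  1  1  1  1  2  2  2  2  2  2
 C  0  1  2  2  2  2  2  2  3  3  3  3  3
 A  0  1  2  2  2  3  3  3  3  3  3  3  3
 A  0  1  2  2  2  3  3  3  3  3  3  3  3
 G  0  1  2  3  3  3  3  3  3  3  3  3  3
 C  0  1  2  3  4  4  4  4  4  4  4  4  4
 T  0  1  2  3  4  4  4  5  5  5  5  5  5
 T  0  1  2  3  4  4  4  5  5  6  6  6  6
 T  0  1  2  3  4  4  4  5  5  6  7  7  7
dp[10][12] = 7. One LCS (by backtracking along matches): CCACTTT.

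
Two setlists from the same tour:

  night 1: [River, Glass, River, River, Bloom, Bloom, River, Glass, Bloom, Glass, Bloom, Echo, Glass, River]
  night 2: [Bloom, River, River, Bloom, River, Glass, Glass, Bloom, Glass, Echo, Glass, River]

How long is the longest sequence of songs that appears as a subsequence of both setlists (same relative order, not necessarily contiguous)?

10

Match River [3,2] → River [4,3] → Bloom [6,4] → River [7,5] → Glass [8,7] → Bloom [9,8] → Glass [10,9] → Echo [12,10] → Glass [13,11] → River [14,12] — 10 songs in the same relative order in both, and the DP table's final entry dp[14][12] is also 10, so no common subsequence is longer.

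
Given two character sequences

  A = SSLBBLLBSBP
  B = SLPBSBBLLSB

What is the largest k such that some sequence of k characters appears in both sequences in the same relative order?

8

Let dp[i][j] be the LCS length of the first i characters of A and the first j characters of B. dp[i][j] = dp[i-1][j-1]+1 when the i-th and j-th characters match, else max(dp[i-1][j], dp[i][j-1]).
    ·  S  L  P  B  S  B  B  L  L  S  B
 ·  0  0  0  0  0  0  0  0  0  0  0  0
 S  0  1  1  1  1  1  1  1  1  1  1  1
 S  0  1  1  1  1  2  2  2  2  2  2  2
 L  0  1  2  2  2  2  2  2  3  3  3  3
 B  0  1  2  2  3  3  3  3  3  3  3  4
 B  0  1  2  2  3  3  4  4  4  4  4  4
 L  0  1  2  2  3  3  4  4  5  5  5  5
 L  0  1  2  2  3  3  4  4  5  6  6  6
 B  0  1  2  2  3  3  4  5  5  6  6  7
 S  0  1  2  2  3  4  4  5  5  6  7  7
 B  0  1  2  2  3  4  5  5  5  6  7  8
 P  0  1  2  3  3  4  5  5  5  6  7  8
dp[11][11] = 8. One LCS (by backtracking along matches): SSBBLLSB.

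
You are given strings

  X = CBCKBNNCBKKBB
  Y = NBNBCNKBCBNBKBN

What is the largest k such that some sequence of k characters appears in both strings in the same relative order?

Match C at X[1]=Y[5], then B at X[2]=Y[8], then C at X[3]=Y[9], then B at X[5]=Y[10], then N at X[7]=Y[11], then B at X[9]=Y[12], then K at X[11]=Y[13], then B at X[12]=Y[14] — 8 characters in the same relative order in both. The LCS DP gives dp[13][15] = 8, so this is optimal.

8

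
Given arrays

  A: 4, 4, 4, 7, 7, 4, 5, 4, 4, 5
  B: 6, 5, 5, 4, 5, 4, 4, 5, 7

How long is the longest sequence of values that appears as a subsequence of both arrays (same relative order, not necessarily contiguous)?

5

Taking 4 [6,4], 5 [7,5], 4 [8,6], 4 [9,7], 5 [10,8] gives a common subsequence of length 5, and the DP table's final entry dp[10][9] is also 5, so no common subsequence is longer.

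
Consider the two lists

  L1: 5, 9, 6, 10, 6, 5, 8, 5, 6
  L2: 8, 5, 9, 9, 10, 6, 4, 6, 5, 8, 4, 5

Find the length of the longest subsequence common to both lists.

Let dp[i][j] be the LCS length of the first i values of L1 and the first j values of L2. dp[i][j] = dp[i-1][j-1]+1 when the i-th and j-th values match, else max(dp[i-1][j], dp[i][j-1]).
    ·  8  5  9  9 10  6  4  6  5  8  4  5
 ·  0  0  0  0  0  0  0  0  0  0  0  0  0
 5  0  0  1  1  1  1  1  1  1  1  1  1  1
 9  0  0  1  2  2  2  2  2  2  2  2  2  2
 6  0  0  1  2  2  2  3  3  3  3  3  3  3
10  0  0  1  2  2  3  3  3  3  3  3  3  3
 6  0  0  1  2  2  3  4  4  4  4  4  4  4
 5  0  0  1  2  2  3  4  4  4  5  5  5  5
 8  0  1  1  2  2  3  4  4  4  5  6  6  6
 5  0  1  2  2  2  3  4  4  4  5  6  6  7
 6  0  1  2  2  2  3  4  4  5  5  6  6  7
dp[9][12] = 7. One LCS (by backtracking along matches): 5, 9, 6, 6, 5, 8, 5.

7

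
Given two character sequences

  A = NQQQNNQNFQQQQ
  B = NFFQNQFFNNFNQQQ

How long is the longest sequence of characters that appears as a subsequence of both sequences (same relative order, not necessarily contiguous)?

9

Match N (A #1, B #1), Q (A #2, B #4), Q (A #3, B #6), N (A #5, B #9), N (A #6, B #10), N (A #8, B #12), Q (A #11, B #13), Q (A #12, B #14), Q (A #13, B #15) — 9 characters in the same relative order in both, and the DP table's final entry dp[13][15] is also 9, so no common subsequence is longer.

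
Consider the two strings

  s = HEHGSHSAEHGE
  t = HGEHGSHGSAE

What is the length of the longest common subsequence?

9

Match H (s #1, t #1), E (s #2, t #3), H (s #3, t #4), G (s #4, t #5), S (s #5, t #6), H (s #6, t #7), S (s #7, t #9), A (s #8, t #10), E (s #12, t #11) — 9 characters in the same relative order in both. Since dp[12][11] = 9, nothing longer is possible.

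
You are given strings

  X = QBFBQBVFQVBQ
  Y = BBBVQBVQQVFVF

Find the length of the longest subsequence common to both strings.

Pick B at X[2]=Y[2]; then B at X[4]=Y[3]; then Q at X[5]=Y[5]; then B at X[6]=Y[6]; then V at X[7]=Y[10]; then F at X[8]=Y[11]; then V at X[10]=Y[12]; all 7 characters appear in both, in order. The LCS DP gives dp[12][13] = 7, so this is optimal.

7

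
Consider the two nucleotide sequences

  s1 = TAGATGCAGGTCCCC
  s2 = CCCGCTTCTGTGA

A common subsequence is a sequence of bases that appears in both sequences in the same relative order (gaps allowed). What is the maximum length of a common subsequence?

Match T [1,9] → G [3,10] → T [5,11] → G [6,12] → A [8,13] — 5 bases in the same relative order in both. Since dp[15][13] = 5, nothing longer is possible.

5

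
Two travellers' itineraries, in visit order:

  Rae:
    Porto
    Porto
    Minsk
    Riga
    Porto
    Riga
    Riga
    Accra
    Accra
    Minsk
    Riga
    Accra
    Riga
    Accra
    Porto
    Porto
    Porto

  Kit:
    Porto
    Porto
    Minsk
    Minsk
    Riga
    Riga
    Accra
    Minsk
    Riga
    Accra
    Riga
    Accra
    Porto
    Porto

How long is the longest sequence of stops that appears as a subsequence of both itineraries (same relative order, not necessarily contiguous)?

Pick Porto (Rae #1, Kit #1); then Porto (Rae #2, Kit #2); then Minsk (Rae #3, Kit #4); then Riga (Rae #6, Kit #5); then Riga (Rae #7, Kit #6); then Accra (Rae #9, Kit #7); then Minsk (Rae #10, Kit #8); then Riga (Rae #11, Kit #9); then Accra (Rae #12, Kit #10); then Riga (Rae #13, Kit #11); then Accra (Rae #14, Kit #12); then Porto (Rae #16, Kit #13); then Porto (Rae #17, Kit #14); all 13 stops appear in both, in order. dp[17][14] = 13 confirms this is the maximum.

13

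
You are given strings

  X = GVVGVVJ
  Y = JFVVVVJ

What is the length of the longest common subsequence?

5

Let dp[i][j] be the LCS length of the first i characters of X and the first j characters of Y. dp[i][j] = dp[i-1][j-1]+1 when the i-th and j-th characters match, else max(dp[i-1][j], dp[i][j-1]).
    ·  J  F  V  V  V  V  J
 ·  0  0  0  0  0  0  0  0
 G  0  0  0  0  0  0  0  0
 V  0  0  0  1  1  1  1  1
 V  0  0  0  1  2  2  2  2
 G  0  0  0  1  2  2  2  2
 V  0  0  0  1  2  3  3  3
 V  0  0  0  1  2  3  4  4
 J  0  1  1  1  2  3  4  5
dp[7][7] = 5. One LCS (by backtracking along matches): VVVVJ.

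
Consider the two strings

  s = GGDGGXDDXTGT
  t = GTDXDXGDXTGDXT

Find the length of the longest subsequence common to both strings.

9

Pick G at s[1]=t[1] → D at s[3]=t[3] → X at s[6]=t[4] → D at s[7]=t[5] → D at s[8]=t[8] → X at s[9]=t[9] → T at s[10]=t[10] → G at s[11]=t[11] → T at s[12]=t[14]; all 9 characters appear in both, in order. dp[12][14] = 9 confirms this is the maximum.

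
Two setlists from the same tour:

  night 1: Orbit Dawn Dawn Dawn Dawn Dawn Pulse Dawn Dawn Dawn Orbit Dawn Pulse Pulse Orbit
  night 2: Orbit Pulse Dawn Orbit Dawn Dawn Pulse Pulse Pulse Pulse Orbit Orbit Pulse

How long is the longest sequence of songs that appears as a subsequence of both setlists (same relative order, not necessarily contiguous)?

Taking Orbit [1,1], then Dawn [2,3], then Dawn [3,5], then Dawn [4,6], then Pulse [7,8], then Pulse [13,9], then Pulse [14,10], then Orbit [15,12] gives a common subsequence of length 8, and the DP table's final entry dp[15][13] is also 8, so no common subsequence is longer.

8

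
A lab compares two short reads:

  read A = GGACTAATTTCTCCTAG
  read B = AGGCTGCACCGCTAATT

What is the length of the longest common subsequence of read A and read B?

Taking G at read A[1]=read B[2] → G at read A[2]=read B[3] → C at read A[4]=read B[4] → T at read A[5]=read B[5] → A at read A[7]=read B[8] → C at read A[11]=read B[9] → C at read A[13]=read B[10] → C at read A[14]=read B[12] → T at read A[15]=read B[13] → A at read A[16]=read B[15] gives a common subsequence of length 10. The LCS DP gives dp[17][17] = 10, so this is optimal.

10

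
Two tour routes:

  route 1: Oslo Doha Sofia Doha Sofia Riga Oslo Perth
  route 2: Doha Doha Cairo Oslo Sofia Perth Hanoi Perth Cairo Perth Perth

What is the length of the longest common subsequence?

4

Taking Doha at route 1[2]=route 2[1], Doha at route 1[4]=route 2[2], Sofia at route 1[5]=route 2[5], Perth at route 1[8]=route 2[11] gives a common subsequence of length 4. dp[8][11] = 4 confirms this is the maximum.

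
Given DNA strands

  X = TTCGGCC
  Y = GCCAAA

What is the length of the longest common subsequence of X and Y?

Pick G (X #5, Y #1), C (X #6, Y #2), C (X #7, Y #3); all 3 bases appear in both, in order. dp[7][6] = 3 confirms this is the maximum.

3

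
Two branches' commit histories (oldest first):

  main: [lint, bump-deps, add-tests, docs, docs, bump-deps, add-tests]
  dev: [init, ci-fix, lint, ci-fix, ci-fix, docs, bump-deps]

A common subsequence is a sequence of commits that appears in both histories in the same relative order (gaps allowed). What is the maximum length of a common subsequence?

3

Taking lint [1,3] → docs [5,6] → bump-deps [6,7] gives a common subsequence of length 3. The LCS DP gives dp[7][7] = 3, so this is optimal.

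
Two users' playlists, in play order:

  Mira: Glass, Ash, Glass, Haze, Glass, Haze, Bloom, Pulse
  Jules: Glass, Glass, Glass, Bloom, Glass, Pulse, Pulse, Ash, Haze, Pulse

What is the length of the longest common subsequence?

Taking Glass [1,2] → Glass [3,3] → Glass [5,5] → Haze [6,9] → Pulse [8,10] gives a common subsequence of length 5. The LCS DP gives dp[8][10] = 5, so this is optimal.

5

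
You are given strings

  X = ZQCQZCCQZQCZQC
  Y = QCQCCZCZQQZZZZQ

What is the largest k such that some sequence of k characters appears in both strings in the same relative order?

One common subsequence of length 9: Q at X[2]=Y[1]; then C at X[3]=Y[2]; then Q at X[4]=Y[3]; then Z at X[5]=Y[6]; then C at X[6]=Y[7]; then Q at X[8]=Y[10]; then Z at X[9]=Y[13]; then Z at X[12]=Y[14]; then Q at X[13]=Y[15]. Since dp[14][15] = 9, nothing longer is possible.

9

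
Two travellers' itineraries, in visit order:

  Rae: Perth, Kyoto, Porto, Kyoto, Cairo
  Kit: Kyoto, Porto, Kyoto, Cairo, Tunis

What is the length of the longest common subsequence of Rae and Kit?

Taking Kyoto at Rae[2]=Kit[1], Porto at Rae[3]=Kit[2], Kyoto at Rae[4]=Kit[3], Cairo at Rae[5]=Kit[4] gives a common subsequence of length 4. dp[5][5] = 4 confirms this is the maximum.

4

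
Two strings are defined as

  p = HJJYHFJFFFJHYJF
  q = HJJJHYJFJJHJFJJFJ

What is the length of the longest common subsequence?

10

Taking H at p[1]=q[1]; then J at p[2]=q[3]; then J at p[3]=q[4]; then Y at p[4]=q[6]; then H at p[5]=q[11]; then J at p[7]=q[12]; then F at p[10]=q[13]; then J at p[11]=q[14]; then J at p[14]=q[15]; then F at p[15]=q[16] gives a common subsequence of length 10. Since dp[15][17] = 10, nothing longer is possible.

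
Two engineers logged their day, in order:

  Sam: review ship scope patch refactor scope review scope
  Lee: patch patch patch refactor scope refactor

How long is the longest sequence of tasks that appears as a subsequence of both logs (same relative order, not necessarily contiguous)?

3

Pick patch at Sam[4]=Lee[3], refactor at Sam[5]=Lee[4], scope at Sam[6]=Lee[5]; all 3 tasks appear in both, in order. dp[8][6] = 3 confirms this is the maximum.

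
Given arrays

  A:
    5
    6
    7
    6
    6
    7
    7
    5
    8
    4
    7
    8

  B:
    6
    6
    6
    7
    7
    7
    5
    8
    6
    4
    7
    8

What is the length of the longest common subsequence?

10

Taking 6 [2,1], 6 [4,2], 6 [5,3], 7 [6,5], 7 [7,6], 5 [8,7], 8 [9,8], 4 [10,10], 7 [11,11], 8 [12,12] gives a common subsequence of length 10, and the DP table's final entry dp[12][12] is also 10, so no common subsequence is longer.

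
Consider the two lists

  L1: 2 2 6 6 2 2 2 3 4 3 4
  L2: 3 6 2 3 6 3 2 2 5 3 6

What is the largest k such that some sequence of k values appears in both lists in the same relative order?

One common subsequence of length 5: 2 (L1 #1, L2 #3), then 6 (L1 #3, L2 #5), then 2 (L1 #5, L2 #7), then 2 (L1 #6, L2 #8), then 3 (L1 #8, L2 #10). The LCS DP gives dp[11][11] = 5, so this is optimal.

5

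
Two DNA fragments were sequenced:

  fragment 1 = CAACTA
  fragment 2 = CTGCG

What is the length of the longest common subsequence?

2

Let dp[i][j] be the LCS length of the first i bases of fragment 1 and the first j bases of fragment 2. dp[i][j] = dp[i-1][j-1]+1 when the i-th and j-th bases match, else max(dp[i-1][j], dp[i][j-1]).
    ·  C  T  G  C  G
 ·  0  0  0  0  0  0
 C  0  1  1  1  1  1
 A  0  1  1  1  1  1
 A  0  1  1  1  1  1
 C  0  1  1  1  2  2
 T  0  1  2  2  2  2
 A  0  1  2  2  2  2
dp[6][5] = 2. One LCS (by backtracking along matches): CC.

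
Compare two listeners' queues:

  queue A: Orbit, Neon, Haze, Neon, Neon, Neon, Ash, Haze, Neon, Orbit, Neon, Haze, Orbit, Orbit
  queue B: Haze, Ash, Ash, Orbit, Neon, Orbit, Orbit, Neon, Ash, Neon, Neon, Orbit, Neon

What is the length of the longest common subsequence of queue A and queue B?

7

Taking Orbit (queue A #1, queue B #4), then Neon (queue A #2, queue B #5), then Neon (queue A #4, queue B #8), then Neon (queue A #6, queue B #10), then Neon (queue A #9, queue B #11), then Orbit (queue A #10, queue B #12), then Neon (queue A #11, queue B #13) gives a common subsequence of length 7, and the DP table's final entry dp[14][13] is also 7, so no common subsequence is longer.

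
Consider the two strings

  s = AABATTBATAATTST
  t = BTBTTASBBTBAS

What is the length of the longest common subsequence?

7

Taking B (s #3, t #3), T (s #5, t #4), T (s #6, t #5), B (s #7, t #9), T (s #9, t #10), A (s #11, t #12), S (s #14, t #13) gives a common subsequence of length 7. dp[15][13] = 7 confirms this is the maximum.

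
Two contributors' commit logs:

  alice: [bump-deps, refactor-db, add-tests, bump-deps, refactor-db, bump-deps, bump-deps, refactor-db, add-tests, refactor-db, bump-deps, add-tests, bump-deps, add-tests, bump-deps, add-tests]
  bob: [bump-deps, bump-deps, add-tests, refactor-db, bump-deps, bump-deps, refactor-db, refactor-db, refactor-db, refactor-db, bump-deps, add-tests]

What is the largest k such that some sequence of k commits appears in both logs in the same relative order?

Pick bump-deps [1,2], then add-tests [3,3], then refactor-db [5,4], then bump-deps [6,5], then bump-deps [7,6], then refactor-db [8,9], then refactor-db [10,10], then bump-deps [15,11], then add-tests [16,12]; all 9 commits appear in both, in order. The LCS DP gives dp[16][12] = 9, so this is optimal.

9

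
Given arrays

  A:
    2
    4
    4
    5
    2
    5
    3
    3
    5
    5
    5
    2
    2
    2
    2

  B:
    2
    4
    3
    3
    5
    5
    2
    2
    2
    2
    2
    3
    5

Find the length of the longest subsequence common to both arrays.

10

Pick 2 at A[1]=B[1], then 4 at A[3]=B[2], then 3 at A[7]=B[3], then 3 at A[8]=B[4], then 5 at A[9]=B[5], then 5 at A[10]=B[6], then 2 at A[12]=B[8], then 2 at A[13]=B[9], then 2 at A[14]=B[10], then 2 at A[15]=B[11]; all 10 values appear in both, in order. The LCS DP gives dp[15][13] = 10, so this is optimal.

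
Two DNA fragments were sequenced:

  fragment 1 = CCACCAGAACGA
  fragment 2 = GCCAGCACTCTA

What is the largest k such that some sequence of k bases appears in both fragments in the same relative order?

Taking C (fragment 1 #1, fragment 2 #2) → C (fragment 1 #2, fragment 2 #3) → A (fragment 1 #3, fragment 2 #4) → C (fragment 1 #4, fragment 2 #6) → C (fragment 1 #5, fragment 2 #8) → C (fragment 1 #10, fragment 2 #10) → A (fragment 1 #12, fragment 2 #12) gives a common subsequence of length 7, and the DP table's final entry dp[12][12] is also 7, so no common subsequence is longer.

7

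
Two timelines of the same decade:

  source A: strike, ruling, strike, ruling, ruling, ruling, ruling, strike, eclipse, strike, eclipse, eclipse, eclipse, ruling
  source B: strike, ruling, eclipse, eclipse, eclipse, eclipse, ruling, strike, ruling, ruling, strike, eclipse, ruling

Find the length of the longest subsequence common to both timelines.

8

One common subsequence of length 8: strike [1,1], ruling [2,7], strike [3,8], ruling [6,9], ruling [7,10], strike [10,11], eclipse [13,12], ruling [14,13]. Since dp[14][13] = 8, nothing longer is possible.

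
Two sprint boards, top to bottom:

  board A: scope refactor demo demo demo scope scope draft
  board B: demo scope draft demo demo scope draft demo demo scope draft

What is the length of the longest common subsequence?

6

Match scope [1,2], demo [3,5], demo [4,8], demo [5,9], scope [7,10], draft [8,11] — 6 tasks in the same relative order in both. Since dp[8][11] = 6, nothing longer is possible.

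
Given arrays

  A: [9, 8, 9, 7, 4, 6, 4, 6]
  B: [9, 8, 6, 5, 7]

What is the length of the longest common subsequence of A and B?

One common subsequence of length 3: 9 at A[1]=B[1]; then 8 at A[2]=B[2]; then 7 at A[4]=B[5], and the DP table's final entry dp[8][5] is also 3, so no common subsequence is longer.

3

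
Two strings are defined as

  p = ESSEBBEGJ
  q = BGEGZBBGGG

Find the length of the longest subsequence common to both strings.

4

Match E (p #1, q #3); then B (p #5, q #6); then B (p #6, q #7); then G (p #8, q #10) — 4 characters in the same relative order in both. The LCS DP gives dp[9][10] = 4, so this is optimal.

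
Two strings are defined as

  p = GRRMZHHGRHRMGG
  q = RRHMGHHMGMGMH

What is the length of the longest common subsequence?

Pick R [2,1]; then R [3,2]; then M [4,4]; then H [6,6]; then H [7,7]; then G [8,9]; then M [12,10]; then G [13,11]; all 8 characters appear in both, in order, and the DP table's final entry dp[14][13] is also 8, so no common subsequence is longer.

8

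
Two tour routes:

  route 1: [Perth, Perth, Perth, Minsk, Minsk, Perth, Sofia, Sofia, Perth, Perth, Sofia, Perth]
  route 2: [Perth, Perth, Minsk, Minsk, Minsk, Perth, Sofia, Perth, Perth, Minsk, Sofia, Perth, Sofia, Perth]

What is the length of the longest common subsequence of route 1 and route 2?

10

Match Perth (route 1 #1, route 2 #1); then Perth (route 1 #2, route 2 #2); then Minsk (route 1 #4, route 2 #4); then Minsk (route 1 #5, route 2 #5); then Perth (route 1 #6, route 2 #6); then Sofia (route 1 #7, route 2 #7); then Sofia (route 1 #8, route 2 #11); then Perth (route 1 #10, route 2 #12); then Sofia (route 1 #11, route 2 #13); then Perth (route 1 #12, route 2 #14) — 10 stops in the same relative order in both. The LCS DP gives dp[12][14] = 10, so this is optimal.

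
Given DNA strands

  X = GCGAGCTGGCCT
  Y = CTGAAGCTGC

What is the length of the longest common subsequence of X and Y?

Match C at X[2]=Y[1] → G at X[3]=Y[3] → A at X[4]=Y[5] → G at X[5]=Y[6] → C at X[6]=Y[7] → T at X[7]=Y[8] → G at X[9]=Y[9] → C at X[11]=Y[10] — 8 bases in the same relative order in both. Since dp[12][10] = 8, nothing longer is possible.

8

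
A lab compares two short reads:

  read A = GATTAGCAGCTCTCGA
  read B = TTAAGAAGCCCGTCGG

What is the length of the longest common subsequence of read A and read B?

Taking T at read A[3]=read B[1], then T at read A[4]=read B[2], then A at read A[5]=read B[4], then G at read A[6]=read B[5], then A at read A[8]=read B[7], then G at read A[9]=read B[8], then C at read A[10]=read B[10], then C at read A[12]=read B[11], then T at read A[13]=read B[13], then C at read A[14]=read B[14], then G at read A[15]=read B[16] gives a common subsequence of length 11. Since dp[16][16] = 11, nothing longer is possible.

11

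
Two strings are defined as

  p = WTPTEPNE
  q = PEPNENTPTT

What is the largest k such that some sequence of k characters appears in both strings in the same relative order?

One common subsequence of length 5: P (p #3, q #1), then E (p #5, q #2), then P (p #6, q #3), then N (p #7, q #4), then E (p #8, q #5), and the DP table's final entry dp[8][10] is also 5, so no common subsequence is longer.

5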